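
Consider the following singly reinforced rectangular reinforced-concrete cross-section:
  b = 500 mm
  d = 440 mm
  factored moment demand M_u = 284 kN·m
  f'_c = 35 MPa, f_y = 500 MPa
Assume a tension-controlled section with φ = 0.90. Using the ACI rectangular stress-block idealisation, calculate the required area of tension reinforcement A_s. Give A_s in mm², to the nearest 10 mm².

M_n = M_u/φ = 284/0.90 = 315.556 kN·m.
With M_n = 0.85 f'_c a b (d − a/2), solve the quadratic for a:
a = d − √(d² − 2M_n/(0.85 f'_c b)) = 440 − √(440² − 2 × 315.556×10⁶/(0.85 × 35 × 500)) = 51.19 mm.
A_s = 0.85 f'_c a b / f_y = 0.85 × 35 × 51.19 × 500 / 500 = 1522.9 mm².

A_s ≈ 1520 mm²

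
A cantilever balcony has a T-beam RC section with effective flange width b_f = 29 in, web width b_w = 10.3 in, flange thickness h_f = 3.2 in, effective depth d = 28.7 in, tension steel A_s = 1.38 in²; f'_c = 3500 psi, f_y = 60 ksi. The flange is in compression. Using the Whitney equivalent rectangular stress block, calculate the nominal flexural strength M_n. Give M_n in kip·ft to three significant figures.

M_n ≈ 195 kip·ft

Tension: T = A_s f_y = 1.38 × 60 = 82.8 kips.
Try a within the flange: a = T/(0.85 f'_c b_f) = 82.8/(0.85 × 3.5 × 29) = 0.960 in.
Since a = 0.960 ≤ h_f = 3.2 in, the stress block lies entirely in the flange; analyse as a rectangular beam of width b_f.
M_n = T(d − a/2) = 82.8 × (28.7 − 0.48) = 2336.6 kip·in.
M_n = 2336.6/12 = 194.72 kip·ft.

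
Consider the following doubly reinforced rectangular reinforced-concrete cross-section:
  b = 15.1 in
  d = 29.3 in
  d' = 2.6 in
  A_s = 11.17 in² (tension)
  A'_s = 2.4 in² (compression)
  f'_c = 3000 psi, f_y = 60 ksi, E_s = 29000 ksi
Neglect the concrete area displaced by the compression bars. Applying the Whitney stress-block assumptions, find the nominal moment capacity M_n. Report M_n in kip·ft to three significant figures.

M_n ≈ 1310 kip·ft

Assume both steels yield.
a = (A_s − A'_s) f_y/(0.85 f'_c b) = (11.17 − 2.4) × 60/(0.85 × 3 × 15.1) = 13.666 in.
c = a/β₁ = 13.666/0.85 = 16.078 in; ε'_s = 0.003(c − d')/c = 0.0025 ≥ ε_y = 0.0021, so the compression steel yields.
M_n = (A_s − A'_s) f_y (d − a/2) + A'_s f_y (d − d') = 526.2 × (29.3 − 6.833) + 144 × (29.3 − 2.6) = 11822.1 + 3844.8 = 15666.9 kip·in = 15666.9/12 = 1305.58 kip·ft.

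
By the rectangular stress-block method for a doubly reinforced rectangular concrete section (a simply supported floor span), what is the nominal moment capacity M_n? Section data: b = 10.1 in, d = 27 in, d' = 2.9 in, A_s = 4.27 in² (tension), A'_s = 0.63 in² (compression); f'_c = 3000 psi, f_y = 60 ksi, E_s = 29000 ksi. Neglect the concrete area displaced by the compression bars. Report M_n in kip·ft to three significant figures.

Assume both steels yield.
a = (A_s − A'_s) f_y/(0.85 f'_c b) = (4.27 − 0.63) × 60/(0.85 × 3 × 10.1) = 8.480 in.
c = a/β₁ = 8.480/0.85 = 9.976 in; ε'_s = 0.003(c − d')/c = 0.0021 ≥ ε_y = 0.0021, so the compression steel yields.
M_n = (A_s − A'_s) f_y (d − a/2) + A'_s f_y (d − d') = 218.4 × (27 − 4.24) + 37.8 × (27 − 2.9) = 4970.8 + 911.0 = 5881.8 kip·in = 5881.8/12 = 490.15 kip·ft.

M_n ≈ 490 kip·ft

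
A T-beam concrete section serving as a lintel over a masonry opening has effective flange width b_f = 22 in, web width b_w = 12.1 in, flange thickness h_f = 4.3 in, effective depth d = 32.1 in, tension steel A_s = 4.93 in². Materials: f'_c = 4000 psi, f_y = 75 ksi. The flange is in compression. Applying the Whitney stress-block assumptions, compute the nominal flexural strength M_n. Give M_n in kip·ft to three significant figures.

M_n ≈ 912 kip·ft

Tension: T = A_s f_y = 4.93 × 75 = 369.75 kips.
Try a within the flange: a = T/(0.85 f'_c b_f) = 369.75/(0.85 × 4 × 22) = 4.943 in.
a = 4.943 > h_f = 4.3 in: the block extends into the web. Split into flange-overhang and web parts.
C_f = 0.85 f'_c (b_f − b_w) h_f = 0.85 × 4 × (22 − 12.1) × 4.3 = 144.7 kips.
Remaining web compression depth: a_w = (T − C_f)/(0.85 f'_c b_w) = (369.75 − 144.7)/(0.85 × 4 × 12.1) = 5.470 in.
M_n = C_f(d − h_f/2) + (T − C_f)(d − a_w/2) = 144.7 × (32.1 − 2.15) + 225.05 × (32.1 − 2.735) = 4333.8 + 6608.6 = 10942.4 kip·in.
M_n = 10942.4/12 = 911.87 kip·ft.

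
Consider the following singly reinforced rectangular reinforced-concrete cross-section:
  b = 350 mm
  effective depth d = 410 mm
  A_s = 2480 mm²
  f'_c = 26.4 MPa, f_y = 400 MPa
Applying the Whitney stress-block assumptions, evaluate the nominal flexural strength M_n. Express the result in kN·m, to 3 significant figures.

T = A_s f_y = 2480 × 400 = 992000 N = 992 kN.
From C = T: a = T/(0.85 f'_c b) = 992000/(0.85 × 26.4 × 350) = 126.31 mm.
M_n = T(d − a/2) = 992 kN × (410 − 63.155) mm = 344.07 kN·m.

M_n ≈ 344 kN·m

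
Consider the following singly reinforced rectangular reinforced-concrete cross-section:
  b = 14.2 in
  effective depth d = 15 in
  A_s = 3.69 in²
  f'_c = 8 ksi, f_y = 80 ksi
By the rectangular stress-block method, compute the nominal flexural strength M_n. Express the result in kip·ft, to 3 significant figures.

T = A_s f_y = 3.69 × 80 = 295.2 kips.
a = T/(0.85 f'_c b) = 295.2/(0.85 × 8 × 14.2) = 3.057 in.
M_n = T(d − a/2) = 295.2 × (15 − 1.5285) = 3976.8 kip·in = 3976.8/12 = 331.40 kip·ft.

M_n ≈ 331 kip·ft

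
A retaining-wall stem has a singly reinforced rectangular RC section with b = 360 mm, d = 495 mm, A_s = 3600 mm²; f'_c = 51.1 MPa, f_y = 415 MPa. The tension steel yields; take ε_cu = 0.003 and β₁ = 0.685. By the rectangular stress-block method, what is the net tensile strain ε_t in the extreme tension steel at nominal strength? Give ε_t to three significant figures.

a = A_s f_y/(0.85 f'_c b) = 95.55 mm.
β₁ = 0.685, so c = a/β₁ = 95.55/0.685 = 139.49 mm.
From the linear strain diagram with ε_cu = 0.003: ε_t = 0.003 (d − c)/c = 0.003 × (495 − 139.49)/139.49 = 0.00765.
Since ε_t ≥ 0.005, the section is tension-controlled.

ε_t ≈ 0.00765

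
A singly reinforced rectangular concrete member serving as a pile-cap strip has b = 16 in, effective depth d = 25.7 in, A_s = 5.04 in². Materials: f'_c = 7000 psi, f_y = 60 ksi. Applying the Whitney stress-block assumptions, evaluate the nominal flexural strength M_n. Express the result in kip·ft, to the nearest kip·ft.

T = A_s f_y = 5.04 × 60 = 302.4 kips.
a = T/(0.85 f'_c b) = 302.4/(0.85 × 7 × 16) = 3.176 in.
M_n = T(d − a/2) = 302.4 × (25.7 − 1.588) = 7291.5 kip·in = 7291.5/12 = 607.63 kip·ft.

M_n ≈ 608 kip·ft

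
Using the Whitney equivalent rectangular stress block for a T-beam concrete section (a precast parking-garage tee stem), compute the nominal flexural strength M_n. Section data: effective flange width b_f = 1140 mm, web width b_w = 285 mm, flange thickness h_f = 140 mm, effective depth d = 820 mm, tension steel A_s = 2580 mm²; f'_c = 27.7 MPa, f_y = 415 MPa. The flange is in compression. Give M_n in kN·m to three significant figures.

M_n ≈ 857 kN·m

Tension: T = A_s f_y = 2580 × 415 = 1070700 N.
Try a within the flange: a = T/(0.85 f'_c b_f) = 1070700/(0.85 × 27.7 × 1140) = 39.89 mm.
Since a = 39.89 ≤ h_f = 140 mm, the stress block lies entirely in the flange; analyse as a rectangular beam of width b_f.
M_n = T(d − a/2) = 1070700 × (820 − 19.945) = 856.62 × 10⁶ N·mm.
M_n = 856.62 kN·m.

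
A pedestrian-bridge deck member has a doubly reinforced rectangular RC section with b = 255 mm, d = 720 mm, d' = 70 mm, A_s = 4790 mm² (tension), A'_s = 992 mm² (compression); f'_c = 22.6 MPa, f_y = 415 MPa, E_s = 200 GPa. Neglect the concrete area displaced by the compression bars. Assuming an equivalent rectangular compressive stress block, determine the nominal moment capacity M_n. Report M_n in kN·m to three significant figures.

Assume both tension and compression steel yield.
Net tension couple steel: A_s − A'_s = 3798 mm².
a = (A_s − A'_s) f_y / (0.85 f'_c b) = 1576170/(0.85 × 22.6 × 255) = 321.76 mm.
c = a/β₁ = 321.76/0.85 = 378.54 mm; ε'_s = 0.003(c − d')/c = 0.0024 ≥ f_y/E_s = 0.0021, so compression steel does yield.
M_n = (A_s − A'_s) f_y (d − a/2) + A'_s f_y (d − d') = [1576170 × (720 − 160.88) + 411680 × (720 − 70)] × 10⁻⁶ = 881.27 + 267.59 = 1148.86 kN·m.

M_n ≈ 1150 kN·m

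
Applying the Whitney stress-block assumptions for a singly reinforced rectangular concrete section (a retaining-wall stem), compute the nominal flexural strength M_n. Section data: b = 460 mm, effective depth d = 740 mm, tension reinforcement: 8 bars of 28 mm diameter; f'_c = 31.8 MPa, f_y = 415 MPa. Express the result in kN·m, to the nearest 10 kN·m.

M_n ≈ 1350 kN·m

A_s = 8 × 616 = 4928 mm².
T = A_s f_y = 4928 × 415 = 2045120 N = 2045.12 kN.
From C = T: a = T/(0.85 f'_c b) = 2045120/(0.85 × 31.8 × 460) = 164.48 mm.
M_n = T(d − a/2) = 2045.12 kN × (740 − 82.24) mm = 1345.20 kN·m.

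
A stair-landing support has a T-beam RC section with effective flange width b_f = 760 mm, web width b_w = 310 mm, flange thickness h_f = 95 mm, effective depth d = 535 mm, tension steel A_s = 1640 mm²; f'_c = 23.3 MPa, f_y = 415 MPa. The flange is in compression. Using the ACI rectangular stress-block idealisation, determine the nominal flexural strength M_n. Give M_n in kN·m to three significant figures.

M_n ≈ 349 kN·m

Tension: T = A_s f_y = 1640 × 415 = 680600 N.
Try a within the flange: a = T/(0.85 f'_c b_f) = 680600/(0.85 × 23.3 × 760) = 45.22 mm.
Since a = 45.22 ≤ h_f = 95 mm, the stress block lies entirely in the flange; analyse as a rectangular beam of width b_f.
M_n = T(d − a/2) = 680600 × (535 − 22.61) = 348.73 × 10⁶ N·mm.
M_n = 348.73 kN·m.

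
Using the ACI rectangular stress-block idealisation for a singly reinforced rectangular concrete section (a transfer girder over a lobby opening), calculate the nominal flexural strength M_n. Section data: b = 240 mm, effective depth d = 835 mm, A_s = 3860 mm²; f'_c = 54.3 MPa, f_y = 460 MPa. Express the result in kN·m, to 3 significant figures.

M_n ≈ 1340 kN·m

T = A_s f_y = 3860 × 460 = 1775600 N = 1775.6 kN.
From C = T: a = T/(0.85 f'_c b) = 1775600/(0.85 × 54.3 × 240) = 160.29 mm.
M_n = T(d − a/2) = 1775.6 kN × (835 − 80.145) mm = 1340.32 kN·m.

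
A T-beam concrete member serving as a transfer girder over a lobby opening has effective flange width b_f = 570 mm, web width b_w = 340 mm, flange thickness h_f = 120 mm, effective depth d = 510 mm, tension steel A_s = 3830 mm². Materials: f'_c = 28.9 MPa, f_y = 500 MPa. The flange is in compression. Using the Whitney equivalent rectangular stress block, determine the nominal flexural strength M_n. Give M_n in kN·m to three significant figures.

Tension: T = A_s f_y = 3830 × 500 = 1915000 N.
Try a within the flange: a = T/(0.85 f'_c b_f) = 1915000/(0.85 × 28.9 × 570) = 136.77 mm.
a = 136.77 > h_f = 120 mm: the block extends into the web. Split into flange-overhang and web parts.
C_f = 0.85 f'_c (b_f − b_w) h_f = 0.85 × 28.9 × (570 − 340) × 120 = 677994 N.
Remaining web compression depth: a_w = (T − C_f)/(0.85 f'_c b_w) = (1915000 − 677994)/(0.85 × 28.9 × 340) = 148.11 mm.
M_n = C_f(d − h_f/2) + (T − C_f)(d − a_w/2) = 677994 × (510 − 60) + 1237006 × (510 − 74.055) = 305.10 + 539.27 = 844.37 × 10⁶ N·mm.
M_n = 844.37 kN·m.

M_n ≈ 844 kN·m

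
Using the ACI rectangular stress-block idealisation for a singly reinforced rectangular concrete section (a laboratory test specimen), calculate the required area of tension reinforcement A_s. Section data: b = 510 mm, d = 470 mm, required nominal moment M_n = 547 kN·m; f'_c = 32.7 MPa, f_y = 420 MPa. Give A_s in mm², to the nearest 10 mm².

With M_n = 0.85 f'_c a b (d − a/2), solve the quadratic for a:
a = d − √(d² − 2M_n/(0.85 f'_c b)) = 470 − √(470² − 2 × 547×10⁶/(0.85 × 32.7 × 510)) = 90.89 mm.
A_s = 0.85 f'_c a b / f_y = 0.85 × 32.7 × 90.89 × 510 / 420 = 3067.6 mm².

A_s ≈ 3070 mm²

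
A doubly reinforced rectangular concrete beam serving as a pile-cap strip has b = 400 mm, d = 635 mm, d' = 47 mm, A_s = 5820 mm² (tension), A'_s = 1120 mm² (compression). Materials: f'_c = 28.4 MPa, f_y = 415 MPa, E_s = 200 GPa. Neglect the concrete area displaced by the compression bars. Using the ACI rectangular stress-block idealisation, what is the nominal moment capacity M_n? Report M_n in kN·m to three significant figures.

Assume both tension and compression steel yield.
Net tension couple steel: A_s − A'_s = 4700 mm².
a = (A_s − A'_s) f_y / (0.85 f'_c b) = 1950500/(0.85 × 28.4 × 400) = 202.00 mm.
c = a/β₁ = 202.00/0.847 = 238.49 mm; ε'_s = 0.003(c − d')/c = 0.0024 ≥ f_y/E_s = 0.0021, so compression steel does yield.
M_n = (A_s − A'_s) f_y (d − a/2) + A'_s f_y (d − d') = [1950500 × (635 − 101) + 464800 × (635 − 47)] × 10⁻⁶ = 1041.57 + 273.30 = 1314.87 kN·m.

M_n ≈ 1310 kN·m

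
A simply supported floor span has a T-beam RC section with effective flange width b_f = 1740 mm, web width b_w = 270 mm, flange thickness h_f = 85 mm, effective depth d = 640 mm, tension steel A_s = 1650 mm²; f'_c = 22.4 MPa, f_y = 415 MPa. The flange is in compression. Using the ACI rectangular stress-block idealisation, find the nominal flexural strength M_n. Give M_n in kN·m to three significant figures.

M_n ≈ 431 kN·m

Tension: T = A_s f_y = 1650 × 415 = 684750 N.
Try a within the flange: a = T/(0.85 f'_c b_f) = 684750/(0.85 × 22.4 × 1740) = 20.67 mm.
Since a = 20.67 ≤ h_f = 85 mm, the stress block lies entirely in the flange; analyse as a rectangular beam of width b_f.
M_n = T(d − a/2) = 684750 × (640 − 10.335) = 431.16 × 10⁶ N·mm.
M_n = 431.16 kN·m.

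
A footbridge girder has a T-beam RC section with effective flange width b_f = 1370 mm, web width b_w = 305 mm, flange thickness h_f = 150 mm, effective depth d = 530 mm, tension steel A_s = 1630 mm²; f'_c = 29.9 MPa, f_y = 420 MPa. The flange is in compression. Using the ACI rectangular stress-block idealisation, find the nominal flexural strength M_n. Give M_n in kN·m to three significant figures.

Tension: T = A_s f_y = 1630 × 420 = 684600 N.
Try a within the flange: a = T/(0.85 f'_c b_f) = 684600/(0.85 × 29.9 × 1370) = 19.66 mm.
Since a = 19.66 ≤ h_f = 150 mm, the stress block lies entirely in the flange; analyse as a rectangular beam of width b_f.
M_n = T(d − a/2) = 684600 × (530 − 9.83) = 356.11 × 10⁶ N·mm.
M_n = 356.11 kN·m.

M_n ≈ 356 kN·m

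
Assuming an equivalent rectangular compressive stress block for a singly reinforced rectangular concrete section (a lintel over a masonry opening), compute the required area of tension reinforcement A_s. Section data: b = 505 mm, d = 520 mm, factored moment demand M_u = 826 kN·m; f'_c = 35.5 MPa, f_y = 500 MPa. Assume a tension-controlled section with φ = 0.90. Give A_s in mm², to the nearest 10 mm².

M_n = M_u/φ = 826/0.90 = 917.778 kN·m.
With M_n = 0.85 f'_c a b (d − a/2), solve the quadratic for a:
a = d − √(d² − 2M_n/(0.85 f'_c b)) = 520 − √(520² − 2 × 917.778×10⁶/(0.85 × 35.5 × 505)) = 132.77 mm.
A_s = 0.85 f'_c a b / f_y = 0.85 × 35.5 × 132.77 × 505 / 500 = 4046.4 mm².

A_s ≈ 4050 mm²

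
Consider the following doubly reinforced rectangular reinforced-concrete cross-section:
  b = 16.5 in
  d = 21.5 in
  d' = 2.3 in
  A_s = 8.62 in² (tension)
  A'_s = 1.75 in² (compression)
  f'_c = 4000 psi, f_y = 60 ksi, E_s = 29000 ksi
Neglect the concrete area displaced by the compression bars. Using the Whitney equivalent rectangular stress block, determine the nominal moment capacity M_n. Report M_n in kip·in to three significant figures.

M_n ≈ 9360 kip·in

Assume both steels yield.
a = (A_s − A'_s) f_y/(0.85 f'_c b) = (8.62 − 1.75) × 60/(0.85 × 4 × 16.5) = 7.348 in.
c = a/β₁ = 7.348/0.85 = 8.645 in; ε'_s = 0.003(c − d')/c = 0.0022 ≥ ε_y = 0.0021, so the compression steel yields.
M_n = (A_s − A'_s) f_y (d − a/2) + A'_s f_y (d − d') = 412.2 × (21.5 − 3.674) + 105 × (21.5 − 2.3) = 7347.9 + 2016.0 = 9363.9 kip·in.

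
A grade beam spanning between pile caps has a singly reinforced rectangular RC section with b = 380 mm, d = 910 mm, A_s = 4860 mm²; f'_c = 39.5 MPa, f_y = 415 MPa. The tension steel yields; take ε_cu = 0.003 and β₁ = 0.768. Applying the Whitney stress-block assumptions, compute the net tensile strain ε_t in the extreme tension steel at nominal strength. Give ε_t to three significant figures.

ε_t ≈ 0.0103

a = A_s f_y/(0.85 f'_c b) = 158.08 mm.
β₁ = 0.768, so c = a/β₁ = 158.08/0.768 = 205.83 mm.
From the linear strain diagram with ε_cu = 0.003: ε_t = 0.003 (d − c)/c = 0.003 × (910 − 205.83)/205.83 = 0.0103.
Since ε_t ≥ 0.005, the section is tension-controlled.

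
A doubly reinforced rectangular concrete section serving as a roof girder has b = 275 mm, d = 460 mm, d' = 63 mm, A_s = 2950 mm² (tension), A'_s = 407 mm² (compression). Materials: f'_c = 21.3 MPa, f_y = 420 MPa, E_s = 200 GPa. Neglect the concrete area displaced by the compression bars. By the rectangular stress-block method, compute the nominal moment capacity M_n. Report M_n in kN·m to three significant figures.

Assume both tension and compression steel yield.
Net tension couple steel: A_s − A'_s = 2543 mm².
a = (A_s − A'_s) f_y / (0.85 f'_c b) = 1068060/(0.85 × 21.3 × 275) = 214.52 mm.
c = a/β₁ = 214.52/0.85 = 252.38 mm; ε'_s = 0.003(c − d')/c = 0.0023 ≥ f_y/E_s = 0.0021, so compression steel does yield.
M_n = (A_s − A'_s) f_y (d − a/2) + A'_s f_y (d − d') = [1068060 × (460 − 107.26) + 170940 × (460 − 63)] × 10⁻⁶ = 376.75 + 67.86 = 444.61 kN·m.

M_n ≈ 445 kN·m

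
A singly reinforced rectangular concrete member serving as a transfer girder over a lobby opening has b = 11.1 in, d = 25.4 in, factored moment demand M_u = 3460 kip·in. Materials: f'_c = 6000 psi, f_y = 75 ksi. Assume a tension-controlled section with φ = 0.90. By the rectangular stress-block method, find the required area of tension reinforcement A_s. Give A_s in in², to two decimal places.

M_n = M_u/φ = 3460/0.90 = 3844.44 kip·in.
From M_n = 0.85 f'_c a b (d − a/2):
a = d − √(d² − 2M_n/(0.85 f'_c b)) = 25.4 − √(25.4² − 2 × 3844.44/(0.85 × 6 × 11.1)) = 2.831 in.
A_s = 0.85 f'_c a b / f_y = 0.85 × 6 × 2.831 × 11.1 / 75 = 2.137 in².

A_s ≈ 2.14 in²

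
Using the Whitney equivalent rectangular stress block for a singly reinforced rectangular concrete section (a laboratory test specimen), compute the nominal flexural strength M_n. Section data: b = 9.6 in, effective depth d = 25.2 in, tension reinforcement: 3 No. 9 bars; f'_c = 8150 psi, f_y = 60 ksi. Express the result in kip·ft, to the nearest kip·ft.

M_n ≈ 358 kip·ft

A_s = 3 × 1 = 3 in².
T = A_s f_y = 3 × 60 = 180 kips.
a = T/(0.85 f'_c b) = 180/(0.85 × 8.15 × 9.6) = 2.707 in.
M_n = T(d − a/2) = 180 × (25.2 − 1.3535) = 4292.4 kip·in = 4292.4/12 = 357.70 kip·ft.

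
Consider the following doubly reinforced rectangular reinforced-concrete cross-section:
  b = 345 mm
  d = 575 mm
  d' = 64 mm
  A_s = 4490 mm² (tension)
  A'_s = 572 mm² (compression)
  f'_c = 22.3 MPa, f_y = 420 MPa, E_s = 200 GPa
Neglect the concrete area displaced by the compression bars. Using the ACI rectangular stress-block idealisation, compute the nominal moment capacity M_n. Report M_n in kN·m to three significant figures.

Assume both tension and compression steel yield.
Net tension couple steel: A_s − A'_s = 3918 mm².
a = (A_s − A'_s) f_y / (0.85 f'_c b) = 1645560/(0.85 × 22.3 × 345) = 251.63 mm.
c = a/β₁ = 251.63/0.85 = 296.04 mm; ε'_s = 0.003(c − d')/c = 0.0024 ≥ f_y/E_s = 0.0021, so compression steel does yield.
M_n = (A_s − A'_s) f_y (d − a/2) + A'_s f_y (d − d') = [1645560 × (575 − 125.815) + 240240 × (575 − 64)] × 10⁻⁶ = 739.16 + 122.76 = 861.92 kN·m.

M_n ≈ 862 kN·m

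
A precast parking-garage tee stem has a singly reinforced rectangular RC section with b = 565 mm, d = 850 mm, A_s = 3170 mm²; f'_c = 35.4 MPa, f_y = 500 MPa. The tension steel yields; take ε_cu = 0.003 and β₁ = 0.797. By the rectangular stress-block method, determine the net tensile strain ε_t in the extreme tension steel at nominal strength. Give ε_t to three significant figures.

ε_t ≈ 0.0188

a = A_s f_y/(0.85 f'_c b) = 93.23 mm.
β₁ = 0.797, so c = a/β₁ = 93.23/0.797 = 116.98 mm.
From the linear strain diagram with ε_cu = 0.003: ε_t = 0.003 (d − c)/c = 0.003 × (850 − 116.98)/116.98 = 0.0188.
Since ε_t ≥ 0.005, the section is tension-controlled.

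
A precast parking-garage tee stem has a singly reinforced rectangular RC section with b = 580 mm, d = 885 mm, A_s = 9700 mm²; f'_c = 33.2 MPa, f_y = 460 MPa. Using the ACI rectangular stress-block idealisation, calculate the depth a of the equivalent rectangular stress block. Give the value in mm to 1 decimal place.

T = A_s f_y = 9700 × 460 = 4462000 N = 4462 kN.
Setting C = 0.85 f'_c a b equal to T: a = 4462000/(0.85 × 33.2 × 580) = 272.6 mm.

a ≈ 272.6 mm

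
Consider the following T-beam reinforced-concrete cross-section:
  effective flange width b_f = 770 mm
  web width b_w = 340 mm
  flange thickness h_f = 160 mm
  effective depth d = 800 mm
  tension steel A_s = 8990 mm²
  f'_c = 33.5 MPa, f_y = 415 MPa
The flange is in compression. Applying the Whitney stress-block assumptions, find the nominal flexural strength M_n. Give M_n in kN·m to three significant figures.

M_n ≈ 2670 kN·m

Tension: T = A_s f_y = 8990 × 415 = 3730850 N.
Try a within the flange: a = T/(0.85 f'_c b_f) = 3730850/(0.85 × 33.5 × 770) = 170.16 mm.
a = 170.16 > h_f = 160 mm: the block extends into the web. Split into flange-overhang and web parts.
C_f = 0.85 f'_c (b_f − b_w) h_f = 0.85 × 33.5 × (770 − 340) × 160 = 1959080 N.
Remaining web compression depth: a_w = (T − C_f)/(0.85 f'_c b_w) = (3730850 − 1959080)/(0.85 × 33.5 × 340) = 183.01 mm.
M_n = C_f(d − h_f/2) + (T − C_f)(d − a_w/2) = 1959080 × (800 − 80) + 1771770 × (800 − 91.505) = 1410.54 + 1255.29 = 2665.83 × 10⁶ N·mm.
M_n = 2665.83 kN·m.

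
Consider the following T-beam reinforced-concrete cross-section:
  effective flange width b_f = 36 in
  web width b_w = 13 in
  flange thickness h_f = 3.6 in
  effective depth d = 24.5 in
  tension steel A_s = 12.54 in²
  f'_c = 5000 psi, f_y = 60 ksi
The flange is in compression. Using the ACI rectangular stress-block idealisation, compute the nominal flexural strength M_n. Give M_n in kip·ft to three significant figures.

M_n ≈ 1360 kip·ft

Tension: T = A_s f_y = 12.54 × 60 = 752.4 kips.
Try a within the flange: a = T/(0.85 f'_c b_f) = 752.4/(0.85 × 5 × 36) = 4.918 in.
a = 4.918 > h_f = 3.6 in: the block extends into the web. Split into flange-overhang and web parts.
C_f = 0.85 f'_c (b_f − b_w) h_f = 0.85 × 5 × (36 − 13) × 3.6 = 351.9 kips.
Remaining web compression depth: a_w = (T − C_f)/(0.85 f'_c b_w) = (752.4 − 351.9)/(0.85 × 5 × 13) = 7.249 in.
M_n = C_f(d − h_f/2) + (T − C_f)(d − a_w/2) = 351.9 × (24.5 − 1.8) + 400.5 × (24.5 − 3.6245) = 7988.1 + 8360.6 = 16348.7 kip·in.
M_n = 16348.7/12 = 1362.39 kip·ft.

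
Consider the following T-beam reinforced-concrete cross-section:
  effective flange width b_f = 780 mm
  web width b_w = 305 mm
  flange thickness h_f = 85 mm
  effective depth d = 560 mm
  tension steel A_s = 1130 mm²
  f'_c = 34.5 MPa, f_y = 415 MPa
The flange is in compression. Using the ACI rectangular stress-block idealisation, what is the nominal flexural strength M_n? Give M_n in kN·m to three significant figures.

Tension: T = A_s f_y = 1130 × 415 = 468950 N.
Try a within the flange: a = T/(0.85 f'_c b_f) = 468950/(0.85 × 34.5 × 780) = 20.50 mm.
Since a = 20.50 ≤ h_f = 85 mm, the stress block lies entirely in the flange; analyse as a rectangular beam of width b_f.
M_n = T(d − a/2) = 468950 × (560 − 10.25) = 257.81 × 10⁶ N·mm.
M_n = 257.81 kN·m.

M_n ≈ 258 kN·m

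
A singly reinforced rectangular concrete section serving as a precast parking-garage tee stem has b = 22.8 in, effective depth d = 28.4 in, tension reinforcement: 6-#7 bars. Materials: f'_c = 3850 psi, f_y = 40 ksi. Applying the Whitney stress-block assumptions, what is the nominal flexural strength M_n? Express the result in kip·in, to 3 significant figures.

M_n ≈ 3950 kip·in

A_s = 6 × 0.6 = 3.6 in².
T = A_s f_y = 3.6 × 40 = 144 kips.
a = T/(0.85 f'_c b) = 144/(0.85 × 3.85 × 22.8) = 1.930 in.
M_n = T(d − a/2) = 144 × (28.4 − 0.965) = 3950.6 kip·in.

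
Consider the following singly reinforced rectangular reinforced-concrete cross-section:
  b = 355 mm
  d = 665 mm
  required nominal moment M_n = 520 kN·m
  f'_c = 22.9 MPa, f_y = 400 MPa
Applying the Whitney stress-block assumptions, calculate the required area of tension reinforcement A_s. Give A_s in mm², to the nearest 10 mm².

A_s ≈ 2160 mm²

With M_n = 0.85 f'_c a b (d − a/2), solve the quadratic for a:
a = d − √(d² − 2M_n/(0.85 f'_c b)) = 665 − √(665² − 2 × 520×10⁶/(0.85 × 22.9 × 355)) = 124.89 mm.
A_s = 0.85 f'_c a b / f_y = 0.85 × 22.9 × 124.89 × 355 / 400 = 2157.5 mm².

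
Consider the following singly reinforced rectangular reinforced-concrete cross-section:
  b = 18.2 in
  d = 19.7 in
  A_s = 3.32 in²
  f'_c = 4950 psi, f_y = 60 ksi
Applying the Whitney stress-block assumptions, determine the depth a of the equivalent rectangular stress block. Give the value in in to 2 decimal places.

T = A_s f_y = 3.32 × 60 = 199.2 kips.
a = T/(0.85 f'_c b) = 199.2/(0.85 × 4.95 × 18.2) = 2.60 in.

a ≈ 2.60 in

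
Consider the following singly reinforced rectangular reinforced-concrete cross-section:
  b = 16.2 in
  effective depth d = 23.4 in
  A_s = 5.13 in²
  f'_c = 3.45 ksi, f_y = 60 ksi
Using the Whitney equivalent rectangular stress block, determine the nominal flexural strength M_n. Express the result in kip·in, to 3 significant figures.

T = A_s f_y = 5.13 × 60 = 307.8 kips.
a = T/(0.85 f'_c b) = 307.8/(0.85 × 3.45 × 16.2) = 6.479 in.
M_n = T(d − a/2) = 307.8 × (23.4 − 3.2395) = 6205.4 kip·in.

M_n ≈ 6210 kip·in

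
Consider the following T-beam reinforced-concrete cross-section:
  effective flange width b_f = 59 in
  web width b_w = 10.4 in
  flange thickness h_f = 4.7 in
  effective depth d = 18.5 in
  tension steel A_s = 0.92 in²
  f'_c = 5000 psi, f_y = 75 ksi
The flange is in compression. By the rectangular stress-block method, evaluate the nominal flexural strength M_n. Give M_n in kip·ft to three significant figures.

Tension: T = A_s f_y = 0.92 × 75 = 69 kips.
Try a within the flange: a = T/(0.85 f'_c b_f) = 69/(0.85 × 5 × 59) = 0.275 in.
Since a = 0.275 ≤ h_f = 4.7 in, the stress block lies entirely in the flange; analyse as a rectangular beam of width b_f.
M_n = T(d − a/2) = 69 × (18.5 − 0.1375) = 1267.0 kip·in.
M_n = 1267.0/12 = 105.58 kip·ft.

M_n ≈ 106 kip·ft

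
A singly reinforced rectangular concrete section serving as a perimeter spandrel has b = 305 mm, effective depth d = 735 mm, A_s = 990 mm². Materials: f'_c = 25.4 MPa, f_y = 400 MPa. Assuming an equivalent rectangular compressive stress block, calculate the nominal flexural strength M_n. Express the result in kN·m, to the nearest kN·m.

T = A_s f_y = 990 × 400 = 396000 N = 396 kN.
From C = T: a = T/(0.85 f'_c b) = 396000/(0.85 × 25.4 × 305) = 60.14 mm.
M_n = T(d − a/2) = 396 kN × (735 − 30.07) mm = 279.15 kN·m.

M_n ≈ 279 kN·m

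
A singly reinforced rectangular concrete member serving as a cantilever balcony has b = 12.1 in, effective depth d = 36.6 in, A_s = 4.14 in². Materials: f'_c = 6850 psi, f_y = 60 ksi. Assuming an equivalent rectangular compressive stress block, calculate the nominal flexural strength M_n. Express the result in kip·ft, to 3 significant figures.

M_n ≈ 721 kip·ft

T = A_s f_y = 4.14 × 60 = 248.4 kips.
a = T/(0.85 f'_c b) = 248.4/(0.85 × 6.85 × 12.1) = 3.526 in.
M_n = T(d − a/2) = 248.4 × (36.6 − 1.763) = 8653.5 kip·in = 8653.5/12 = 721.13 kip·ft.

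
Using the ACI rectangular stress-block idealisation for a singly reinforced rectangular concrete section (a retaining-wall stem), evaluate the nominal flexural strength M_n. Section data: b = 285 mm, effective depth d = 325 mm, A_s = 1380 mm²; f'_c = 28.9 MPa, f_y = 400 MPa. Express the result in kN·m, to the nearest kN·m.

T = A_s f_y = 1380 × 400 = 552000 N = 552 kN.
From C = T: a = T/(0.85 f'_c b) = 552000/(0.85 × 28.9 × 285) = 78.85 mm.
M_n = T(d − a/2) = 552 kN × (325 − 39.425) mm = 157.64 kN·m.

M_n ≈ 158 kN·m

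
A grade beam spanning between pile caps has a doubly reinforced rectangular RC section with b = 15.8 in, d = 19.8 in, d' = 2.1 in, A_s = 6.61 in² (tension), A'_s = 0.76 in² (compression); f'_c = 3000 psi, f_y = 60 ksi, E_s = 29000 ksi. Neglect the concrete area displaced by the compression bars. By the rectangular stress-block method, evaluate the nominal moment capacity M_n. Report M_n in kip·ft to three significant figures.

M_n ≈ 519 kip·ft

Assume both steels yield.
a = (A_s − A'_s) f_y/(0.85 f'_c b) = (6.61 − 0.76) × 60/(0.85 × 3 × 15.8) = 8.712 in.
c = a/β₁ = 8.712/0.85 = 10.249 in; ε'_s = 0.003(c − d')/c = 0.0024 ≥ ε_y = 0.0021, so the compression steel yields.
M_n = (A_s − A'_s) f_y (d − a/2) + A'_s f_y (d − d') = 351 × (19.8 − 4.356) + 45.6 × (19.8 − 2.1) = 5420.8 + 807.1 = 6227.9 kip·in = 6227.9/12 = 518.99 kip·ft.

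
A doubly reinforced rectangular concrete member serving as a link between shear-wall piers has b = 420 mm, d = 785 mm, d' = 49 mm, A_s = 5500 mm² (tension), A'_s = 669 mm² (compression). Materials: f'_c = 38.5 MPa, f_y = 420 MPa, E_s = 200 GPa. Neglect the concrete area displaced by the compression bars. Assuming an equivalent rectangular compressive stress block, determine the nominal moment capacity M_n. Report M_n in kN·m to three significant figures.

Assume both tension and compression steel yield.
Net tension couple steel: A_s − A'_s = 4831 mm².
a = (A_s − A'_s) f_y / (0.85 f'_c b) = 2029020/(0.85 × 38.5 × 420) = 147.62 mm.
c = a/β₁ = 147.62/0.775 = 190.48 mm; ε'_s = 0.003(c − d')/c = 0.0022 ≥ f_y/E_s = 0.0021, so compression steel does yield.
M_n = (A_s − A'_s) f_y (d − a/2) + A'_s f_y (d − d') = [2029020 × (785 − 73.81) + 280980 × (785 − 49)] × 10⁻⁶ = 1443.02 + 206.80 = 1649.82 kN·m.

M_n ≈ 1650 kN·m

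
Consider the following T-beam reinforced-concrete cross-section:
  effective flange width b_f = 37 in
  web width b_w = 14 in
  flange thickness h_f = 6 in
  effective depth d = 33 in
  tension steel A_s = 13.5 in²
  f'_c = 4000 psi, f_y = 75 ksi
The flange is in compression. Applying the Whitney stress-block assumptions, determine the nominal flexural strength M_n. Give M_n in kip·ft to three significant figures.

Tension: T = A_s f_y = 13.5 × 75 = 1012.5 kips.
Try a within the flange: a = T/(0.85 f'_c b_f) = 1012.5/(0.85 × 4 × 37) = 8.048 in.
a = 8.048 > h_f = 6 in: the block extends into the web. Split into flange-overhang and web parts.
C_f = 0.85 f'_c (b_f − b_w) h_f = 0.85 × 4 × (37 − 14) × 6 = 469.2 kips.
Remaining web compression depth: a_w = (T − C_f)/(0.85 f'_c b_w) = (1012.5 − 469.2)/(0.85 × 4 × 14) = 11.414 in.
M_n = C_f(d − h_f/2) + (T − C_f)(d − a_w/2) = 469.2 × (33 − 3) + 543.3 × (33 − 5.707) = 14076.0 + 14828.3 = 28904.3 kip·in.
M_n = 28904.3/12 = 2408.69 kip·ft.

M_n ≈ 2410 kip·ft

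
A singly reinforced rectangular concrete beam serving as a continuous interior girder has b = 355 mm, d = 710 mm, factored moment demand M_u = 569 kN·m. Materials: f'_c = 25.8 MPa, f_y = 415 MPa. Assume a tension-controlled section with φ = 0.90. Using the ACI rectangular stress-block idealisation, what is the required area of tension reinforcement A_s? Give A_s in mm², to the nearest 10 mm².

A_s ≈ 2350 mm²

M_n = M_u/φ = 569/0.90 = 632.222 kN·m.
With M_n = 0.85 f'_c a b (d − a/2), solve the quadratic for a:
a = d − √(d² − 2M_n/(0.85 f'_c b)) = 710 − √(710² − 2 × 632.222×10⁶/(0.85 × 25.8 × 355)) = 125.46 mm.
A_s = 0.85 f'_c a b / f_y = 0.85 × 25.8 × 125.46 × 355 / 415 = 2353.6 mm².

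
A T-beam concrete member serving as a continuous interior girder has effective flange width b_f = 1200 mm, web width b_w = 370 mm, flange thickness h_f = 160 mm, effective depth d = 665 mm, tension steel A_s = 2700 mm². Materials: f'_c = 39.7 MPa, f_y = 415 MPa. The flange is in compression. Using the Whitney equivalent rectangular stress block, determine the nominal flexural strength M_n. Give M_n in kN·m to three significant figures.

M_n ≈ 730 kN·m

Tension: T = A_s f_y = 2700 × 415 = 1120500 N.
Try a within the flange: a = T/(0.85 f'_c b_f) = 1120500/(0.85 × 39.7 × 1200) = 27.67 mm.
Since a = 27.67 ≤ h_f = 160 mm, the stress block lies entirely in the flange; analyse as a rectangular beam of width b_f.
M_n = T(d − a/2) = 1120500 × (665 − 13.835) = 729.63 × 10⁶ N·mm.
M_n = 729.63 kN·m.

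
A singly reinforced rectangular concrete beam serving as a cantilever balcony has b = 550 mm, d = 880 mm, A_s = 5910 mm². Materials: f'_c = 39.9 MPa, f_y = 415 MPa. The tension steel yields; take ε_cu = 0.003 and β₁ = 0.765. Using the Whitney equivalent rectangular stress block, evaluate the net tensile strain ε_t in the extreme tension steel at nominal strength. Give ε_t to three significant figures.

ε_t ≈ 0.0124

a = A_s f_y/(0.85 f'_c b) = 131.49 mm.
β₁ = 0.765, so c = a/β₁ = 131.49/0.765 = 171.88 mm.
From the linear strain diagram with ε_cu = 0.003: ε_t = 0.003 (d − c)/c = 0.003 × (880 − 171.88)/171.88 = 0.0124.
Since ε_t ≥ 0.005, the section is tension-controlled.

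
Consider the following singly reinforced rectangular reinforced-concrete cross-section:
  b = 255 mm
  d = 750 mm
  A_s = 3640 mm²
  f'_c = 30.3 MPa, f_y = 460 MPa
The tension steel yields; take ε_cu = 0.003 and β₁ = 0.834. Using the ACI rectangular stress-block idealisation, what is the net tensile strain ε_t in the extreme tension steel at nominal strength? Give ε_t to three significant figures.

ε_t ≈ 0.00436

a = A_s f_y/(0.85 f'_c b) = 254.95 mm.
β₁ = 0.834, so c = a/β₁ = 254.95/0.834 = 305.70 mm.
From the linear strain diagram with ε_cu = 0.003: ε_t = 0.003 (d − c)/c = 0.003 × (750 − 305.70)/305.70 = 0.00436.
ε_t is between 0.004 and 0.005 — transition zone.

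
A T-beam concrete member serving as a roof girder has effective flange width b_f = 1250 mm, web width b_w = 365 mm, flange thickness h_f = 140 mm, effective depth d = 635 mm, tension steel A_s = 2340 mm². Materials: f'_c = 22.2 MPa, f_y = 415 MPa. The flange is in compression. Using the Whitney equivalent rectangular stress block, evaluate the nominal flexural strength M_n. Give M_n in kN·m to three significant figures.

M_n ≈ 597 kN·m

Tension: T = A_s f_y = 2340 × 415 = 971100 N.
Try a within the flange: a = T/(0.85 f'_c b_f) = 971100/(0.85 × 22.2 × 1250) = 41.17 mm.
Since a = 41.17 ≤ h_f = 140 mm, the stress block lies entirely in the flange; analyse as a rectangular beam of width b_f.
M_n = T(d − a/2) = 971100 × (635 − 20.585) = 596.66 × 10⁶ N·mm.
M_n = 596.66 kN·m.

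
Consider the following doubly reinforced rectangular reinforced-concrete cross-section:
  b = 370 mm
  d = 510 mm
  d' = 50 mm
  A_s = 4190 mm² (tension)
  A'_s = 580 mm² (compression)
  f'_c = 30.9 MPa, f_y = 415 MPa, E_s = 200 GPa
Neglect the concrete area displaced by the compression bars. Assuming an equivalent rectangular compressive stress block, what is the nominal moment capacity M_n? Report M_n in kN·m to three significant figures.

M_n ≈ 759 kN·m

Assume both tension and compression steel yield.
Net tension couple steel: A_s − A'_s = 3610 mm².
a = (A_s − A'_s) f_y / (0.85 f'_c b) = 1498150/(0.85 × 30.9 × 370) = 154.16 mm.
c = a/β₁ = 154.16/0.829 = 185.96 mm; ε'_s = 0.003(c − d')/c = 0.0022 ≥ f_y/E_s = 0.0021, so compression steel does yield.
M_n = (A_s − A'_s) f_y (d − a/2) + A'_s f_y (d − d') = [1498150 × (510 − 77.08) + 240700 × (510 − 50)] × 10⁻⁶ = 648.58 + 110.72 = 759.30 kN·m.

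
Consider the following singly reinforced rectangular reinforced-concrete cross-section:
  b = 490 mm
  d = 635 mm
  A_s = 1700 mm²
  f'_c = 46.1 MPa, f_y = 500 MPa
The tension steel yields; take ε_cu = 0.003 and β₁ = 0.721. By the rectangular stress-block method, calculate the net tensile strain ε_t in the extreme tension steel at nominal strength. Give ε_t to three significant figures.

a = A_s f_y/(0.85 f'_c b) = 44.27 mm.
β₁ = 0.721, so c = a/β₁ = 44.27/0.721 = 61.40 mm.
From the linear strain diagram with ε_cu = 0.003: ε_t = 0.003 (d − c)/c = 0.003 × (635 − 61.40)/61.40 = 0.0280.
Since ε_t ≥ 0.005, the section is tension-controlled.

ε_t ≈ 0.0280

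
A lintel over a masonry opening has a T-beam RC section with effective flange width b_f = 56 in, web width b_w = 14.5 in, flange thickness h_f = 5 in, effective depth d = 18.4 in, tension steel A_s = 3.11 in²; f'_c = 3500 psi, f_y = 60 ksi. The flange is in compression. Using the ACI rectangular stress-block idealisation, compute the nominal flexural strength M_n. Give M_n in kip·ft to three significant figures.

M_n ≈ 277 kip·ft

Tension: T = A_s f_y = 3.11 × 60 = 186.6 kips.
Try a within the flange: a = T/(0.85 f'_c b_f) = 186.6/(0.85 × 3.5 × 56) = 1.120 in.
Since a = 1.120 ≤ h_f = 5 in, the stress block lies entirely in the flange; analyse as a rectangular beam of width b_f.
M_n = T(d − a/2) = 186.6 × (18.4 − 0.56) = 3328.9 kip·in.
M_n = 3328.9/12 = 277.41 kip·ft.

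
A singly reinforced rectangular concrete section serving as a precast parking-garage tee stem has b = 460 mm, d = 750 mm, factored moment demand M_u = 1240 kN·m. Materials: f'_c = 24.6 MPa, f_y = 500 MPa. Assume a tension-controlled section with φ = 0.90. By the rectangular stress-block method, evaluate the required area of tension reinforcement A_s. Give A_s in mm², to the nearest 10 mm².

A_s ≈ 4320 mm²

M_n = M_u/φ = 1240/0.90 = 1377.78 kN·m.
With M_n = 0.85 f'_c a b (d − a/2), solve the quadratic for a:
a = d − √(d² − 2M_n/(0.85 f'_c b)) = 750 − √(750² − 2 × 1377.78×10⁶/(0.85 × 24.6 × 460)) = 224.63 mm.
A_s = 0.85 f'_c a b / f_y = 0.85 × 24.6 × 224.63 × 460 / 500 = 4321.3 mm².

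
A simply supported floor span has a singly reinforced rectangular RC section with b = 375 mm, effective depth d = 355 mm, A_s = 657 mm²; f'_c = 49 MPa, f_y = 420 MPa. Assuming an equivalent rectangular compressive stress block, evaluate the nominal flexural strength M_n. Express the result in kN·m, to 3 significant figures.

M_n ≈ 95.5 kN·m

T = A_s f_y = 657 × 420 = 275940 N = 275.94 kN.
From C = T: a = T/(0.85 f'_c b) = 275940/(0.85 × 49 × 375) = 17.67 mm.
M_n = T(d − a/2) = 275.94 kN × (355 − 8.835) mm = 95.52 kN·m.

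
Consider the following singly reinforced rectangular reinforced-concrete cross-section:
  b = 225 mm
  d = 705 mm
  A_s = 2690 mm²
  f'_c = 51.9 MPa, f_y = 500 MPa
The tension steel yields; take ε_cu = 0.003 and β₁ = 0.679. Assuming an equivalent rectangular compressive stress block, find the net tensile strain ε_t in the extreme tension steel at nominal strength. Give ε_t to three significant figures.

a = A_s f_y/(0.85 f'_c b) = 135.50 mm.
β₁ = 0.679, so c = a/β₁ = 135.50/0.679 = 199.56 mm.
From the linear strain diagram with ε_cu = 0.003: ε_t = 0.003 (d − c)/c = 0.003 × (705 − 199.56)/199.56 = 0.00760.
Since ε_t ≥ 0.005, the section is tension-controlled.

ε_t ≈ 0.00760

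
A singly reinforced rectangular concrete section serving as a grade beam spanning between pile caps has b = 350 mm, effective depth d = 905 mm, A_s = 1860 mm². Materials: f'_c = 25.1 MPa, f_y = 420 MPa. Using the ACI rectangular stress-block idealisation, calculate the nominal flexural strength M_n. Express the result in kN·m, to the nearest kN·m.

M_n ≈ 666 kN·m

T = A_s f_y = 1860 × 420 = 781200 N = 781.2 kN.
From C = T: a = T/(0.85 f'_c b) = 781200/(0.85 × 25.1 × 350) = 104.62 mm.
M_n = T(d − a/2) = 781.2 kN × (905 − 52.31) mm = 666.12 kN·m.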